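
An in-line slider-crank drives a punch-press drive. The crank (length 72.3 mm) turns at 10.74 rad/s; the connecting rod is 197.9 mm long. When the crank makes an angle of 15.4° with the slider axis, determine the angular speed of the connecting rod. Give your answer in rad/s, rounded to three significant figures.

3.80

ω = 10.74 rad/s
The rod makes angle φ with the slider axis where L sinφ = r sinθ; differentiating, L cosφ·φ̇ = r ω cosθ.
L cosφ = √(L² − r² sin²θ) = 0.19697 m.
|ω_rod| = r ω |cosθ| / √(L² − r² sin²θ) = 0.0723·10.74·0.96410/0.19697 = 3.8008 rad/s.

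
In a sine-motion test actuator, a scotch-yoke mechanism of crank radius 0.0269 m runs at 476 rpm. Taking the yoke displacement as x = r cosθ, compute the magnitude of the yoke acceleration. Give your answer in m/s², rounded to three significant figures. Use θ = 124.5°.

ω = 49.85 rad/s (from 476 rpm).
x = r cosθ ⇒ ẍ = −rω² cosθ (ω constant).
|a| = rω²|cosθ| = 0.0269·(49.85)²·|cos 124.5°| = 37.857 m/s².

37.9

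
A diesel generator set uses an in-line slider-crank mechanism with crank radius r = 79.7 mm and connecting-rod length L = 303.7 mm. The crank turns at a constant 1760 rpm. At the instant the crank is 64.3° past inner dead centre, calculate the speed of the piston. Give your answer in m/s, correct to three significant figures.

ω = 2π·1760/60 = 184.3 rad/s
For an in-line slider-crank, x = r cosθ + √(L² − r² sin²θ), so v = −rω sinθ·[1 + r cosθ/√(L² − r² sin²θ)].
With r = 0.0797 m, L = 0.3037 m, θ = 64.3°: √(L² − r² sin²θ) = 0.29509 m.
v = −0.0797·184.3·0.90108·[1 + 0.0797·0.43366/0.29509] = -14.786 m/s.
|v| = 14.786 m/s.

14.8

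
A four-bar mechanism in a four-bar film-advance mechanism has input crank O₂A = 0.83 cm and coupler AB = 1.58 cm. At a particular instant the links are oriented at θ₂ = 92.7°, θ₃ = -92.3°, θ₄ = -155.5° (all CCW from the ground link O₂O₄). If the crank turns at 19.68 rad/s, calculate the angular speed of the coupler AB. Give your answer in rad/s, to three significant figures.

ω₂ = 19.68 rad/s
Differentiating the loop-closure r₂e^{iθ₂}+r₃e^{iθ₃}=r₁+r₄e^{iθ₄} gives r₂ω₂e^{iθ₂}+r₃ω₃e^{iθ₃}=r₄ω₄e^{iθ₄}.
Eliminating the other unknown: ω₃ = r₂ω₂ sin(θ₄−θ₂) / [r₃ sin(θ₃−θ₄)].
Numerator sine = +0.92849; denominator sine = +0.89259.
Result = 0.0083·19.68·(+0.92849) / (0.0158·(+0.89259)) = +10.754 rad/s; magnitude 10.754 rad/s.

10.8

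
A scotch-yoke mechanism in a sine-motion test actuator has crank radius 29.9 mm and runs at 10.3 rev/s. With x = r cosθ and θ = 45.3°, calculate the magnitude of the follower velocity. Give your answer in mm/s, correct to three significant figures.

1380

ω = 64.72 rad/s (from 10.3 rev/s).
x = r cosθ ⇒ ẋ = −rω sinθ.
|v| = rω|sinθ| = 0.0299·64.72·|sin 45.3°| = 1.3754 m/s = 1375.4 mm/s.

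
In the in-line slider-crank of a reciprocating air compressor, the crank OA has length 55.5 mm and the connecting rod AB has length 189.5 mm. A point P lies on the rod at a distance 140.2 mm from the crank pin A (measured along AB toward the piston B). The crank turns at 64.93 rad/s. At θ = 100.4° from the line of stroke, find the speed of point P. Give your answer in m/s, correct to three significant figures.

ω = 64.93 rad/s.  Crank-pin speed |V_A| = rω = 3.6036 m/s, perpendicular to OA.
Rod angle: sinφ = −(r/L) sinθ ⇒ φ = -16.742°; ω_rod = −rω cosθ/√(L²−r²sin²θ) = +3.5848 rad/s.
V_P = V_A + ω_rod × AP, with AP = 0.1402 m along the rod.
Components: V_Px = −rω sinθ − a·ω_rod·sinφ = -3.3996 m/s;  V_Py = rω cosθ + a·ω_rod·cosφ = -0.16924 m/s.
|V_P| = √(V_Px² + V_Py²) = 3.4038 m/s.

3.40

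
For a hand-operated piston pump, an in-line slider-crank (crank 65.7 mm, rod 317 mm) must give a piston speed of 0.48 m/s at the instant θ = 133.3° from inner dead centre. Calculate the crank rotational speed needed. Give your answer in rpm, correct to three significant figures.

For an in-line slider-crank, |v_piston| = rω|sinθ|·[1 + r cosθ/√(L² − r² sin²θ)].
With r = 0.0657 m, L = 0.317 m, θ = 133.3°: the bracketed kinematic factor |dx/dθ| = 0.04094 m.
ω = v/|dx/dθ| = 0.48/0.04094 = 11.725 rad/s.
N = 60ω/(2π) = 111.96 rpm.

112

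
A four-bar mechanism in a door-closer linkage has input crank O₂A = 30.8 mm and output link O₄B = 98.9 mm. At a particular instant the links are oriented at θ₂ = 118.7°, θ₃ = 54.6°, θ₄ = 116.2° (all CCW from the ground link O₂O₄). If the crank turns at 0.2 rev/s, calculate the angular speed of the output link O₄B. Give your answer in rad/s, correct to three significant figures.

0.400

ω₂ = 1.257 rad/s (from 0.2 rev/s).
Differentiating the loop-closure r₂e^{iθ₂}+r₃e^{iθ₃}=r₁+r₄e^{iθ₄} gives r₂ω₂e^{iθ₂}+r₃ω₃e^{iθ₃}=r₄ω₄e^{iθ₄}.
Eliminating the other unknown: ω₄ = r₂ω₂ sin(θ₂−θ₃) / [r₄ sin(θ₄−θ₃)].
Numerator sine = +0.89956; denominator sine = +0.87965.
Result = 0.0308·1.257·(+0.89956) / (0.0989·(+0.87965)) = +0.40021 rad/s; magnitude 0.40021 rad/s.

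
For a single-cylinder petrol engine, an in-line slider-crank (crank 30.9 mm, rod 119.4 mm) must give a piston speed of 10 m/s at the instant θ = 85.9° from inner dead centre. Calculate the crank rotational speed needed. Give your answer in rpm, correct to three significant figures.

For an in-line slider-crank, |v_piston| = rω|sinθ|·[1 + r cosθ/√(L² − r² sin²θ)].
With r = 0.0309 m, L = 0.1194 m, θ = 85.9°: the bracketed kinematic factor |dx/dθ| = 0.031411 m.
ω = v/|dx/dθ| = 10/0.031411 = 318.36 rad/s.
N = 60ω/(2π) = 3040.1 rpm.

3040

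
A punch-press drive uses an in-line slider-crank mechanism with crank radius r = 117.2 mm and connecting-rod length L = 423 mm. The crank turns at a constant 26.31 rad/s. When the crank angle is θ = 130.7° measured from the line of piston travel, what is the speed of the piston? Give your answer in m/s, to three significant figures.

1.91

ω = 26.31 rad/s
For an in-line slider-crank, x = r cosθ + √(L² − r² sin²θ), so v = −rω sinθ·[1 + r cosθ/√(L² − r² sin²θ)].
With r = 0.1172 m, L = 0.423 m, θ = 130.7°: √(L² − r² sin²θ) = 0.41356 m.
v = −0.1172·26.31·0.75813·[1 + 0.1172·-0.65210/0.41356] = -1.9057 m/s.
|v| = 1.9057 m/s.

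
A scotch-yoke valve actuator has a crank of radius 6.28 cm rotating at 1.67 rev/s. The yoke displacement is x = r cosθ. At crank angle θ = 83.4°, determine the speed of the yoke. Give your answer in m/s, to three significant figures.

ω = 10.49 rad/s (from 1.67 rev/s).
x = r cosθ ⇒ ẋ = −rω sinθ.
|v| = rω|sinθ| = 0.0628·10.49·|sin 83.4°| = 0.65459 m/s.

0.655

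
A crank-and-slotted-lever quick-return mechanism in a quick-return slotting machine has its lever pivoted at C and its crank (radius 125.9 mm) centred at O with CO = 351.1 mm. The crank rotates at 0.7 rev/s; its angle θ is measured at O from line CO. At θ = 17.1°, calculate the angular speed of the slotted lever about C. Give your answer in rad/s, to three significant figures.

1.14

ω = 4.398 rad/s (from 0.7 rev/s).
Crank pin A relative to C: A = (d + r cosθ, r sinθ); lever angle φ = atan2(r sinθ, d + r cosθ).
Differentiating tanφ: φ̇ = rω(d cosθ + r)/(d² + r² + 2dr cosθ).
d² + r² + 2dr cosθ = |CA|² = 0.223621 m²;  d cosθ + r = +0.46148 m.
|ω_lever| = |0.1259·4.398·+0.46148| / 0.223621 = 1.1427 rad/s.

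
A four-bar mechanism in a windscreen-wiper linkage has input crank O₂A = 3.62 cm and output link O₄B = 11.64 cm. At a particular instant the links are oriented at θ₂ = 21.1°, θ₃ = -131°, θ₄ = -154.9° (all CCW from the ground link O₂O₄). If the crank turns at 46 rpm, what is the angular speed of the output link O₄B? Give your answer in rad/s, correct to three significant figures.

1.73

ω₂ = 4.817 rad/s (from 46 rpm).
Differentiating the loop-closure r₂e^{iθ₂}+r₃e^{iθ₃}=r₁+r₄e^{iθ₄} gives r₂ω₂e^{iθ₂}+r₃ω₃e^{iθ₃}=r₄ω₄e^{iθ₄}.
Eliminating the other unknown: ω₄ = r₂ω₂ sin(θ₂−θ₃) / [r₄ sin(θ₄−θ₃)].
Numerator sine = +0.46793; denominator sine = -0.40514.
Result = 0.0362·4.817·(+0.46793) / (0.1164·(-0.40514)) = -1.7303 rad/s; magnitude 1.7303 rad/s.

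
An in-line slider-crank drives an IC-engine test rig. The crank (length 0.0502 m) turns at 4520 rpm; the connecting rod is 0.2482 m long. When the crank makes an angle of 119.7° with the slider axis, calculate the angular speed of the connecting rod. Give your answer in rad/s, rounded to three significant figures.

48.2

ω = 473.3 rad/s (converted from 4520 rpm).
The rod makes angle φ with the slider axis where L sinφ = r sinθ; differentiating, L cosφ·φ̇ = r ω cosθ.
L cosφ = √(L² − r² sin²θ) = 0.24434 m.
|ω_rod| = r ω |cosθ| / √(L² − r² sin²θ) = 0.0502·473.3·0.49546/0.24434 = 48.182 rad/s.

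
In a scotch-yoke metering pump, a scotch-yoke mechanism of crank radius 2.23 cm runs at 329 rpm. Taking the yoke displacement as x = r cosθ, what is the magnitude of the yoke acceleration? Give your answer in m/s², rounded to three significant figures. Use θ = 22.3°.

24.5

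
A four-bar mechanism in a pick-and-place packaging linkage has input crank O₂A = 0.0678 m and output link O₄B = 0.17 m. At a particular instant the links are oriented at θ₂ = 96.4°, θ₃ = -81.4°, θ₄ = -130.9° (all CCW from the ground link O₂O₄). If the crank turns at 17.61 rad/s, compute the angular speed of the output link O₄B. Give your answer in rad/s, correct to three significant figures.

0.355

ω₂ = 17.61 rad/s
Differentiating the loop-closure r₂e^{iθ₂}+r₃e^{iθ₃}=r₁+r₄e^{iθ₄} gives r₂ω₂e^{iθ₂}+r₃ω₃e^{iθ₃}=r₄ω₄e^{iθ₄}.
Eliminating the other unknown: ω₄ = r₂ω₂ sin(θ₂−θ₃) / [r₄ sin(θ₄−θ₃)].
Numerator sine = +0.03839; denominator sine = -0.76041.
Result = 0.0678·17.61·(+0.03839) / (0.17·(-0.76041)) = -0.35456 rad/s; magnitude 0.35456 rad/s.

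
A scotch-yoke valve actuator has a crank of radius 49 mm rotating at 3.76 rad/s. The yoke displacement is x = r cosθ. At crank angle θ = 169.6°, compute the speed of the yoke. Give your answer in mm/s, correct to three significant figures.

33.3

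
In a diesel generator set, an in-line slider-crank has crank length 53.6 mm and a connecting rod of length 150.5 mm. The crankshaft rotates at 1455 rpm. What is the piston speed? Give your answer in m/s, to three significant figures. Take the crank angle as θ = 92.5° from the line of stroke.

8.02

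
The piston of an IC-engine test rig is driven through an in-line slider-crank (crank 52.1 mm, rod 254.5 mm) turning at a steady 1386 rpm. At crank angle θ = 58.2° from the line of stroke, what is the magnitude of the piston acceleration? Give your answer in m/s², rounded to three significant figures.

ω = 2π·1386/60 = 145.1 rad/s
x(θ) = r cosθ + √(L² − r² sin²θ); with ω constant, a = ω²·d²x/dθ².
d²x/dθ² = −r cosθ − r²(cos2θ)/√u − r⁴ sin²2θ/(4u^{3/2}),  u = L² − r² sin²θ = 0.0628096 m².
Substituting r = 0.0521 m, L = 0.2545 m, θ = 58.2°: d²x/dθ² = -0.022733 m.
a = ω²·d²x/dθ² = (145.1)²·(-0.022733) = -478.88 m/s²;  |a| = 478.88 m/s².

479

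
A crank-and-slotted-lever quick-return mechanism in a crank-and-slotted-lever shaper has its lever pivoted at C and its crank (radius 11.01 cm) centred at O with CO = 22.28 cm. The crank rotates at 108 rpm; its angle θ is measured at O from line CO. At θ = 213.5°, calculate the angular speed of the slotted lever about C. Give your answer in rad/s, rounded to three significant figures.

4.52

ω = 11.31 rad/s (from 108 rpm).
Crank pin A relative to C: A = (d + r cosθ, r sinθ); lever angle φ = atan2(r sinθ, d + r cosθ).
Differentiating tanφ: φ̇ = rω(d cosθ + r)/(d² + r² + 2dr cosθ).
d² + r² + 2dr cosθ = |CA|² = 0.0208509 m²;  d cosθ + r = -0.07569 m.
|ω_lever| = |0.1101·11.31·-0.07569| / 0.0208509 = 4.5201 rad/s.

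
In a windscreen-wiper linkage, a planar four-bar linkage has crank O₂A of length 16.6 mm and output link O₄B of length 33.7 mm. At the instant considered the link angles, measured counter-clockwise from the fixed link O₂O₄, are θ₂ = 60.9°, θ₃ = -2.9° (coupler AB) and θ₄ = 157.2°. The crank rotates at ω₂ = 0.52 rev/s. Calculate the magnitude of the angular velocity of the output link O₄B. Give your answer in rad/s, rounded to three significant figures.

4.24

ω₂ = 3.267 rad/s (from 0.52 rev/s).
Differentiating the loop-closure r₂e^{iθ₂}+r₃e^{iθ₃}=r₁+r₄e^{iθ₄} gives r₂ω₂e^{iθ₂}+r₃ω₃e^{iθ₃}=r₄ω₄e^{iθ₄}.
Eliminating the other unknown: ω₄ = r₂ω₂ sin(θ₂−θ₃) / [r₄ sin(θ₄−θ₃)].
Numerator sine = +0.89726; denominator sine = +0.34038.
Result = 0.0166·3.267·(+0.89726) / (0.0337·(+0.34038)) = +4.2424 rad/s; magnitude 4.2424 rad/s.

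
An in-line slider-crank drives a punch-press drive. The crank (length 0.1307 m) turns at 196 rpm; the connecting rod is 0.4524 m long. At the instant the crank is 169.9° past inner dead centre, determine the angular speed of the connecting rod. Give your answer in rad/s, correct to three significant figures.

5.85

ω = 20.53 rad/s (converted from 196 rpm).
The rod makes angle φ with the slider axis where L sinφ = r sinθ; differentiating, L cosφ·φ̇ = r ω cosθ.
L cosφ = √(L² − r² sin²θ) = 0.45182 m.
|ω_rod| = r ω |cosθ| / √(L² − r² sin²θ) = 0.1307·20.53·0.98450/0.45182 = 5.8454 rad/s.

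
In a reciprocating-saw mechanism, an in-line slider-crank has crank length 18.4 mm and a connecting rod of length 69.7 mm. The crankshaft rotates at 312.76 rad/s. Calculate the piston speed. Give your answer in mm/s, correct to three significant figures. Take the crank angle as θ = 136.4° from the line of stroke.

3200

ω = 312.8 rad/s
For an in-line slider-crank, x = r cosθ + √(L² − r² sin²θ), so v = −rω sinθ·[1 + r cosθ/√(L² − r² sin²θ)].
With r = 0.0184 m, L = 0.0697 m, θ = 136.4°: √(L² − r² sin²θ) = 0.068535 m.
v = −0.0184·312.8·0.68962·[1 + 0.0184·-0.72417/0.068535] = -3.197 m/s.
|v| = 3.197 m/s = 3197 mm/s.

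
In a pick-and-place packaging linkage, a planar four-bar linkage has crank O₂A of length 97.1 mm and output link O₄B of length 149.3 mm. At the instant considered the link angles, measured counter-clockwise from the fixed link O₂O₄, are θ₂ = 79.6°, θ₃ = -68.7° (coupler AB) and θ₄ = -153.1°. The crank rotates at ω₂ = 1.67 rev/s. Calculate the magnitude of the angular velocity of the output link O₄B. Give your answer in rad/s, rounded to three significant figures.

3.60

ω₂ = 10.49 rad/s (from 1.67 rev/s).
Differentiating the loop-closure r₂e^{iθ₂}+r₃e^{iθ₃}=r₁+r₄e^{iθ₄} gives r₂ω₂e^{iθ₂}+r₃ω₃e^{iθ₃}=r₄ω₄e^{iθ₄}.
Eliminating the other unknown: ω₄ = r₂ω₂ sin(θ₂−θ₃) / [r₄ sin(θ₄−θ₃)].
Numerator sine = +0.52547; denominator sine = -0.99523.
Result = 0.0971·10.49·(+0.52547) / (0.1493·(-0.99523)) = -3.6032 rad/s; magnitude 3.6032 rad/s.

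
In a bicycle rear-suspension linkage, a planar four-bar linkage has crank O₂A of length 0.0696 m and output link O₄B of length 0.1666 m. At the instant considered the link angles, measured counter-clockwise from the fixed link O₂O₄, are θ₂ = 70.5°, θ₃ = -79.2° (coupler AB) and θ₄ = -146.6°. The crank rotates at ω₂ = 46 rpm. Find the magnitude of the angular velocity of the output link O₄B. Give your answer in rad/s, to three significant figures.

1.10

ω₂ = 4.817 rad/s (from 46 rpm).
Differentiating the loop-closure r₂e^{iθ₂}+r₃e^{iθ₃}=r₁+r₄e^{iθ₄} gives r₂ω₂e^{iθ₂}+r₃ω₃e^{iθ₃}=r₄ω₄e^{iθ₄}.
Eliminating the other unknown: ω₄ = r₂ω₂ sin(θ₂−θ₃) / [r₄ sin(θ₄−θ₃)].
Numerator sine = +0.50453; denominator sine = -0.92321.
Result = 0.0696·4.817·(+0.50453) / (0.1666·(-0.92321)) = -1.0998 rad/s; magnitude 1.0998 rad/s.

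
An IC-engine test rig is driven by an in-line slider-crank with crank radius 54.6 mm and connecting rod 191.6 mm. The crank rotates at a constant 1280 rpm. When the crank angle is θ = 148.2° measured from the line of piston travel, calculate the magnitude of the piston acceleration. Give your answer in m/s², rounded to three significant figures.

703

ω = 2π·1280/60 = 134 rad/s
x(θ) = r cosθ + √(L² − r² sin²θ); with ω constant, a = ω²·d²x/dθ².
d²x/dθ² = −r cosθ − r²(cos2θ)/√u − r⁴ sin²2θ/(4u^{3/2}),  u = L² − r² sin²θ = 0.0358827 m².
Substituting r = 0.0546 m, L = 0.1916 m, θ = 148.2°: d²x/dθ² = +0.039144 m.
a = ω²·d²x/dθ² = (134)²·(+0.039144) = +703.31 m/s²;  |a| = 703.31 m/s².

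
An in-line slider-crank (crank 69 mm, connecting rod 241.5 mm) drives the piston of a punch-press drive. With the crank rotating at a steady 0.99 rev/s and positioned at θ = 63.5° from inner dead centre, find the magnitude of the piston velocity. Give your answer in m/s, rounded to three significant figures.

0.435

ω = 2π·0.99 = 6.22 rad/s
For an in-line slider-crank, x = r cosθ + √(L² − r² sin²θ), so v = −rω sinθ·[1 + r cosθ/√(L² − r² sin²θ)].
With r = 0.069 m, L = 0.2415 m, θ = 63.5°: √(L² − r² sin²θ) = 0.23347 m.
v = −0.069·6.22·0.89493·[1 + 0.069·0.44620/0.23347] = -0.43476 m/s.
|v| = 0.43476 m/s.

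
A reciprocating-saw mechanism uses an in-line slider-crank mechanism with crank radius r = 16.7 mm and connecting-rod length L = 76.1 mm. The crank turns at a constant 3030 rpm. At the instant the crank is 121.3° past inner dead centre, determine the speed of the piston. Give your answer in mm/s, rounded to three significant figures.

4000

ω = 2π·3030/60 = 317.3 rad/s
For an in-line slider-crank, x = r cosθ + √(L² − r² sin²θ), so v = −rω sinθ·[1 + r cosθ/√(L² − r² sin²θ)].
With r = 0.0167 m, L = 0.0761 m, θ = 121.3°: √(L² − r² sin²θ) = 0.07475 m.
v = −0.0167·317.3·0.85446·[1 + 0.0167·-0.51952/0.07475] = -4.0022 m/s.
|v| = 4.0022 m/s = 4002.2 mm/s.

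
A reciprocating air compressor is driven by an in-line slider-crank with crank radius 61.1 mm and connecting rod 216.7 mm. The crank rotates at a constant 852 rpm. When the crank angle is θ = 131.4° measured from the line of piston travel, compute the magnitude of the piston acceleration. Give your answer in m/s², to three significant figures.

336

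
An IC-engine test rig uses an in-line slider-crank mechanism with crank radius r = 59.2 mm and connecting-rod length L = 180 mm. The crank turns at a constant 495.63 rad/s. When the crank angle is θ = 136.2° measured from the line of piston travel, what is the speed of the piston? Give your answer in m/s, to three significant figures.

15.4

ω = 495.6 rad/s
For an in-line slider-crank, x = r cosθ + √(L² − r² sin²θ), so v = −rω sinθ·[1 + r cosθ/√(L² − r² sin²θ)].
With r = 0.0592 m, L = 0.18 m, θ = 136.2°: √(L² − r² sin²θ) = 0.17527 m.
v = −0.0592·495.6·0.69214·[1 + 0.0592·-0.72176/0.17527] = -15.358 m/s.
|v| = 15.358 m/s.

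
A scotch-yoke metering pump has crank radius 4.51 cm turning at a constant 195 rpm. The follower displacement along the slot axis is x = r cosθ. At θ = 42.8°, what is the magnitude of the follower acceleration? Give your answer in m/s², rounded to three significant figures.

ω = 20.42 rad/s (from 195 rpm).
x = r cosθ ⇒ ẍ = −rω² cosθ (ω constant).
|a| = rω²|cosθ| = 0.0451·(20.42)²·|cos 42.8°| = 13.799 m/s².

13.8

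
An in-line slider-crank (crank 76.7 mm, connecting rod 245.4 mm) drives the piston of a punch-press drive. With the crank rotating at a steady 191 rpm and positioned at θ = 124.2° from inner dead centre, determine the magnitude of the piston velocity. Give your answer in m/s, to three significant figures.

1.04

ω = 2π·191/60 = 20 rad/s
For an in-line slider-crank, x = r cosθ + √(L² − r² sin²θ), so v = −rω sinθ·[1 + r cosθ/√(L² − r² sin²θ)].
With r = 0.0767 m, L = 0.2454 m, θ = 124.2°: √(L² − r² sin²θ) = 0.23706 m.
v = −0.0767·20·0.82708·[1 + 0.0767·-0.56208/0.23706] = -1.0381 m/s.
|v| = 1.0381 m/s.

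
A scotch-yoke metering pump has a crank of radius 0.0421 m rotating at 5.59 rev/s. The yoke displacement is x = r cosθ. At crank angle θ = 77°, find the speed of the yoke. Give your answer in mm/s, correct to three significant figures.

1440

ω = 35.12 rad/s (from 5.59 rev/s).
x = r cosθ ⇒ ẋ = −rω sinθ.
|v| = rω|sinθ| = 0.0421·35.12·|sin 77°| = 1.4408 m/s = 1440.8 mm/s.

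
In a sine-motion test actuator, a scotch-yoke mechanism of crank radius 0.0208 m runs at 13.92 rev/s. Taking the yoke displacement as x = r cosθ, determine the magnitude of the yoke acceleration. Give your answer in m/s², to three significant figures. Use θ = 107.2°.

ω = 87.46 rad/s (from 13.92 rev/s).
x = r cosθ ⇒ ẍ = −rω² cosθ (ω constant).
|a| = rω²|cosθ| = 0.0208·(87.46)²·|cos 107.2°| = 47.051 m/s².

47.1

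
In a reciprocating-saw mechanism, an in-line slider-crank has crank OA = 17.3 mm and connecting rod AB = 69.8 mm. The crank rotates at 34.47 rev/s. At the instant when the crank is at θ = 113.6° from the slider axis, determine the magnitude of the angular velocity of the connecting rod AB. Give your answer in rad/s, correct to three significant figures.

22.1

ω = 216.6 rad/s (converted from 34.47 rev/s).
The rod makes angle φ with the slider axis where L sinφ = r sinθ; differentiating, L cosφ·φ̇ = r ω cosθ.
L cosφ = √(L² − r² sin²θ) = 0.067976 m.
|ω_rod| = r ω |cosθ| / √(L² − r² sin²θ) = 0.0173·216.6·0.40035/0.067976 = 22.067 rad/s.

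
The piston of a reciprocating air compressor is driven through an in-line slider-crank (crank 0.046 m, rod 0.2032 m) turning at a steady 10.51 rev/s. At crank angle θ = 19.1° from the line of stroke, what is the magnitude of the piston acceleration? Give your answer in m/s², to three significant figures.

ω = 2π·10.5 = 66.04 rad/s
x(θ) = r cosθ + √(L² − r² sin²θ); with ω constant, a = ω²·d²x/dθ².
d²x/dθ² = −r cosθ − r²(cos2θ)/√u − r⁴ sin²2θ/(4u^{3/2}),  u = L² − r² sin²θ = 0.0410637 m².
Substituting r = 0.046 m, L = 0.2032 m, θ = 19.1°: d²x/dθ² = -0.051725 m.
a = ω²·d²x/dθ² = (66.04)²·(-0.051725) = -225.56 m/s²;  |a| = 225.56 m/s².

226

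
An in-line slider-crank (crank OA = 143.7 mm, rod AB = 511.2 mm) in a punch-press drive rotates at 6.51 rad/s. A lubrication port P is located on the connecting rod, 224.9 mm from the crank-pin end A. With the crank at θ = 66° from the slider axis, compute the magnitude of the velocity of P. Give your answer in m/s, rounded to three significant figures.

ω = 6.51 rad/s.  Crank-pin speed |V_A| = rω = 0.93549 m/s, perpendicular to OA.
Rod angle: sinφ = −(r/L) sinθ ⇒ φ = -14.880°; ω_rod = −rω cosθ/√(L²−r²sin²θ) = -0.77015 rad/s.
V_P = V_A + ω_rod × AP, with AP = 0.2249 m along the rod.
Components: V_Px = −rω sinθ − a·ω_rod·sinφ = -0.89909 m/s;  V_Py = rω cosθ + a·ω_rod·cosφ = +0.2131 m/s.
|V_P| = √(V_Px² + V_Py²) = 0.924 m/s.

0.924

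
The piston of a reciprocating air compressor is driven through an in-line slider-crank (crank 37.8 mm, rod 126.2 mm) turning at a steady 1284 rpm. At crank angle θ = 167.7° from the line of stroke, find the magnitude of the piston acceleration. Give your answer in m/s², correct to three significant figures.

480

ω = 2π·1284/60 = 134.5 rad/s
x(θ) = r cosθ + √(L² − r² sin²θ); with ω constant, a = ω²·d²x/dθ².
d²x/dθ² = −r cosθ − r²(cos2θ)/√u − r⁴ sin²2θ/(4u^{3/2}),  u = L² − r² sin²θ = 0.0158616 m².
Substituting r = 0.0378 m, L = 0.1262 m, θ = 167.7°: d²x/dθ² = +0.026573 m.
a = ω²·d²x/dθ² = (134.5)²·(+0.026573) = +480.42 m/s²;  |a| = 480.42 m/s².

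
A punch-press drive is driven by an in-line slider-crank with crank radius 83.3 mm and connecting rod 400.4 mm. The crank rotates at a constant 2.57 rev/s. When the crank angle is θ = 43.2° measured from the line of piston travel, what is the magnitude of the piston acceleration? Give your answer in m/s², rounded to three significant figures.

16.2

ω = 2π·2.57 = 16.15 rad/s
x(θ) = r cosθ + √(L² − r² sin²θ); with ω constant, a = ω²·d²x/dθ².
d²x/dθ² = −r cosθ − r²(cos2θ)/√u − r⁴ sin²2θ/(4u^{3/2}),  u = L² − r² sin²θ = 0.157069 m².
Substituting r = 0.0833 m, L = 0.4004 m, θ = 43.2°: d²x/dθ² = -0.062015 m.
a = ω²·d²x/dθ² = (16.15)²·(-0.062015) = -16.17 m/s²;  |a| = 16.17 m/s².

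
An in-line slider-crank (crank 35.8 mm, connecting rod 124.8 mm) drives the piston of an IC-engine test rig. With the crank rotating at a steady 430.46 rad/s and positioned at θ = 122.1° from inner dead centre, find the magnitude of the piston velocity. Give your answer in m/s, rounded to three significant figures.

11.0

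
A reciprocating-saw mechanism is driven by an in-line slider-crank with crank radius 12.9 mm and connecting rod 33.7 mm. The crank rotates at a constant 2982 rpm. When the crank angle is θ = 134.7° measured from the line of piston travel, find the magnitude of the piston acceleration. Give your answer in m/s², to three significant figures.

ω = 2π·2982/60 = 312.3 rad/s
x(θ) = r cosθ + √(L² − r² sin²θ); with ω constant, a = ω²·d²x/dθ².
d²x/dθ² = −r cosθ − r²(cos2θ)/√u − r⁴ sin²2θ/(4u^{3/2}),  u = L² − r² sin²θ = 0.00105161 m².
Substituting r = 0.0129 m, L = 0.0337 m, θ = 134.7°: d²x/dθ² = +0.0089245 m.
a = ω²·d²x/dθ² = (312.3)²·(+0.0089245) = +870.28 m/s²;  |a| = 870.28 m/s².

870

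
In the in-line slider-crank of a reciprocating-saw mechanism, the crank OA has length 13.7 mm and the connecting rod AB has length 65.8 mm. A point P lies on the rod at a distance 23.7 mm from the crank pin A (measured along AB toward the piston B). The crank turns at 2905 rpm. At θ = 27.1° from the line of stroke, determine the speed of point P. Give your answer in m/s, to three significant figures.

3.12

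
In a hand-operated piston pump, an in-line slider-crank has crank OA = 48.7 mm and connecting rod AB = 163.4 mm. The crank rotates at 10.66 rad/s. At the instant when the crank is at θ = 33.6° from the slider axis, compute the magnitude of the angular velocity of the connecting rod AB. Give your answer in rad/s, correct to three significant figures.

ω = 10.66 rad/s
The rod makes angle φ with the slider axis where L sinφ = r sinθ; differentiating, L cosφ·φ̇ = r ω cosθ.
L cosφ = √(L² − r² sin²θ) = 0.16116 m.
|ω_rod| = r ω |cosθ| / √(L² − r² sin²θ) = 0.0487·10.66·0.83292/0.16116 = 2.683 rad/s.

2.68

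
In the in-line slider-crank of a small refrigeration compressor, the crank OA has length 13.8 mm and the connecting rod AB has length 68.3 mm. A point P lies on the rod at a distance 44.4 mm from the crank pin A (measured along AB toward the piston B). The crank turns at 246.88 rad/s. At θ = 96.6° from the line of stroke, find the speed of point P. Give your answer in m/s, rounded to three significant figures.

ω = 246.9 rad/s.  Crank-pin speed |V_A| = rω = 3.4069 m/s, perpendicular to OA.
Rod angle: sinφ = −(r/L) sinθ ⇒ φ = -11.579°; ω_rod = −rω cosθ/√(L²−r²sin²θ) = +5.8524 rad/s.
V_P = V_A + ω_rod × AP, with AP = 0.0444 m along the rod.
Components: V_Px = −rω sinθ − a·ω_rod·sinφ = -3.3322 m/s;  V_Py = rω cosθ + a·ω_rod·cosφ = -0.13703 m/s.
|V_P| = √(V_Px² + V_Py²) = 3.335 m/s.

3.34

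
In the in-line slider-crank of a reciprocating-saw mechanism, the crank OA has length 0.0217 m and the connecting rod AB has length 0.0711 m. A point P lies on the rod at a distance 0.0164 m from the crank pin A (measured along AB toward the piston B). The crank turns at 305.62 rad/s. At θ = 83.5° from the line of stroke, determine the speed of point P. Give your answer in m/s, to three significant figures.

ω = 305.6 rad/s.  Crank-pin speed |V_A| = rω = 6.632 m/s, perpendicular to OA.
Rod angle: sinφ = −(r/L) sinθ ⇒ φ = -17.652°; ω_rod = −rω cosθ/√(L²−r²sin²θ) = -11.081 rad/s.
V_P = V_A + ω_rod × AP, with AP = 0.0164 m along the rod.
Components: V_Px = −rω sinθ − a·ω_rod·sinφ = -6.6444 m/s;  V_Py = rω cosθ + a·ω_rod·cosφ = +0.57759 m/s.
|V_P| = √(V_Px² + V_Py²) = 6.6695 m/s.

6.67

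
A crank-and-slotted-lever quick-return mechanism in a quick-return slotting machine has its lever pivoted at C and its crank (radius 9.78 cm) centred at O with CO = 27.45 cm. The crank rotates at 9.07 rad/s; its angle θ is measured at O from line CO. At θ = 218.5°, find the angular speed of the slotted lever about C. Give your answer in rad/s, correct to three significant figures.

2.42

ω = 9.07 rad/s
Crank pin A relative to C: A = (d + r cosθ, r sinθ); lever angle φ = atan2(r sinθ, d + r cosθ).
Differentiating tanφ: φ̇ = rω(d cosθ + r)/(d² + r² + 2dr cosθ).
d² + r² + 2dr cosθ = |CA|² = 0.0428951 m²;  d cosθ + r = -0.11703 m.
|ω_lever| = |0.0978·9.07·-0.11703| / 0.0428951 = 2.42 rad/s.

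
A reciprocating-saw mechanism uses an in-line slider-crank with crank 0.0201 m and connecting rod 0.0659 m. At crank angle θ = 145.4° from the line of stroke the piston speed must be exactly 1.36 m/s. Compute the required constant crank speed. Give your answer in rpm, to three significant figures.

1530

For an in-line slider-crank, |v_piston| = rω|sinθ|·[1 + r cosθ/√(L² − r² sin²θ)].
With r = 0.0201 m, L = 0.0659 m, θ = 145.4°: the bracketed kinematic factor |dx/dθ| = 0.0085041 m.
ω = v/|dx/dθ| = 1.36/0.0085041 = 159.92 rad/s.
N = 60ω/(2π) = 1527.1 rpm.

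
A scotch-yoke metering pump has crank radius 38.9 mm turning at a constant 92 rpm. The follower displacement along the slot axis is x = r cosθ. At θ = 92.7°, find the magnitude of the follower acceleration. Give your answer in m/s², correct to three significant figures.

ω = 9.634 rad/s (from 92 rpm).
x = r cosθ ⇒ ẍ = −rω² cosθ (ω constant).
|a| = rω²|cosθ| = 0.0389·(9.634)²·|cos 92.7°| = 0.17008 m/s².

0.170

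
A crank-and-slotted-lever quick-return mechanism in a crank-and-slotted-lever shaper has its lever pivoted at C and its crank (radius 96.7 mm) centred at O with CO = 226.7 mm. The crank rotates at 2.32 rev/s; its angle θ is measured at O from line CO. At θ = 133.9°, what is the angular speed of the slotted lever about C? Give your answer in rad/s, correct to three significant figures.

ω = 14.58 rad/s (from 2.32 rev/s).
Crank pin A relative to C: A = (d + r cosθ, r sinθ); lever angle φ = atan2(r sinθ, d + r cosθ).
Differentiating tanφ: φ̇ = rω(d cosθ + r)/(d² + r² + 2dr cosθ).
d² + r² + 2dr cosθ = |CA|² = 0.0303424 m²;  d cosθ + r = -0.060494 m.
|ω_lever| = |0.0967·14.58·-0.060494| / 0.0303424 = 2.8103 rad/s.

2.81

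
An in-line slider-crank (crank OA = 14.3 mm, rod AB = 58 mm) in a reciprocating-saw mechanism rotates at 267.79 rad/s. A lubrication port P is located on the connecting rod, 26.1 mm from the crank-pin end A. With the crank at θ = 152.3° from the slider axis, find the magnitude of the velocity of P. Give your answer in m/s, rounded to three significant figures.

ω = 267.8 rad/s.  Crank-pin speed |V_A| = rω = 3.8294 m/s, perpendicular to OA.
Rod angle: sinφ = −(r/L) sinθ ⇒ φ = -6.581°; ω_rod = −rω cosθ/√(L²−r²sin²θ) = +58.845 rad/s.
V_P = V_A + ω_rod × AP, with AP = 0.0261 m along the rod.
Components: V_Px = −rω sinθ − a·ω_rod·sinφ = -1.604 m/s;  V_Py = rω cosθ + a·ω_rod·cosφ = -1.8648 m/s.
|V_P| = √(V_Px² + V_Py²) = 2.4598 m/s.

2.46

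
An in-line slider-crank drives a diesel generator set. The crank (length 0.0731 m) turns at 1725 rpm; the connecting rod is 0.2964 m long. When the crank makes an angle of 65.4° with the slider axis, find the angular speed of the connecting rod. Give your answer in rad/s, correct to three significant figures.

ω = 180.6 rad/s (converted from 1725 rpm).
The rod makes angle φ with the slider axis where L sinφ = r sinθ; differentiating, L cosφ·φ̇ = r ω cosθ.
L cosφ = √(L² − r² sin²θ) = 0.28885 m.
|ω_rod| = r ω |cosθ| / √(L² − r² sin²θ) = 0.0731·180.6·0.41628/0.28885 = 19.03 rad/s.

19.0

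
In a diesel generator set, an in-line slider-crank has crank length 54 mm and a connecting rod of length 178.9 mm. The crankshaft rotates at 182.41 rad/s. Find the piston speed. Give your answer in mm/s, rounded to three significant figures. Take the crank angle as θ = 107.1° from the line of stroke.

8540

ω = 182.4 rad/s
For an in-line slider-crank, x = r cosθ + √(L² − r² sin²θ), so v = −rω sinθ·[1 + r cosθ/√(L² − r² sin²θ)].
With r = 0.054 m, L = 0.1789 m, θ = 107.1°: √(L² − r² sin²θ) = 0.17129 m.
v = −0.054·182.4·0.95579·[1 + 0.054·-0.29404/0.17129] = -8.542 m/s.
|v| = 8.542 m/s = 8542 mm/s.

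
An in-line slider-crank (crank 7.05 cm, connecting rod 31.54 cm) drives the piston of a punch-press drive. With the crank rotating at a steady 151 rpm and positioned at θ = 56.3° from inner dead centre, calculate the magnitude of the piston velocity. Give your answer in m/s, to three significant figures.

ω = 2π·151/60 = 15.81 rad/s
For an in-line slider-crank, x = r cosθ + √(L² − r² sin²θ), so v = −rω sinθ·[1 + r cosθ/√(L² − r² sin²θ)].
With r = 0.0705 m, L = 0.3154 m, θ = 56.3°: √(L² − r² sin²θ) = 0.3099 m.
v = −0.0705·15.81·0.83195·[1 + 0.0705·0.55484/0.3099] = -1.0445 m/s.
|v| = 1.0445 m/s.

1.04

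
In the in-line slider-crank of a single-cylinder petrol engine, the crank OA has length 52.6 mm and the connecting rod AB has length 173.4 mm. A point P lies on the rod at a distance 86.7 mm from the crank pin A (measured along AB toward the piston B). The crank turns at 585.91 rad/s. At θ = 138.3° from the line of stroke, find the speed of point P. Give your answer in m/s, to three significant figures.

ω = 585.9 rad/s.  Crank-pin speed |V_A| = rω = 30.819 m/s, perpendicular to OA.
Rod angle: sinφ = −(r/L) sinθ ⇒ φ = -11.642°; ω_rod = −rω cosθ/√(L²−r²sin²θ) = +135.49 rad/s.
V_P = V_A + ω_rod × AP, with AP = 0.0867 m along the rod.
Components: V_Px = −rω sinθ − a·ω_rod·sinφ = -18.131 m/s;  V_Py = rω cosθ + a·ω_rod·cosφ = -11.505 m/s.
|V_P| = √(V_Px² + V_Py²) = 21.473 m/s.

21.5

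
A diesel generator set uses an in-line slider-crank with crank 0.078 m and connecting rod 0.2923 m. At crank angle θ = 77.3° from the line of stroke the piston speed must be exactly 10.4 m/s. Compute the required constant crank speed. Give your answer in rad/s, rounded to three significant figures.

For an in-line slider-crank, |v_piston| = rω|sinθ|·[1 + r cosθ/√(L² − r² sin²θ)].
With r = 0.078 m, L = 0.2923 m, θ = 77.3°: the bracketed kinematic factor |dx/dθ| = 0.080715 m.
ω = v/|dx/dθ| = 10.4/0.080715 = 128.85 rad/s.

129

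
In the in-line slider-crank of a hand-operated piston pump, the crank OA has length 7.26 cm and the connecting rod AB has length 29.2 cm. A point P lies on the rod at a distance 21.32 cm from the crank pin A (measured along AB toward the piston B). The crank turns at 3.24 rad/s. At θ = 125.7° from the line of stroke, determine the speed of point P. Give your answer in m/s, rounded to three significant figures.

0.174

ω = 3.24 rad/s.  Crank-pin speed |V_A| = rω = 0.23522 m/s, perpendicular to OA.
Rod angle: sinφ = −(r/L) sinθ ⇒ φ = -11.649°; ω_rod = −rω cosθ/√(L²−r²sin²θ) = +0.47996 rad/s.
V_P = V_A + ω_rod × AP, with AP = 0.2132 m along the rod.
Components: V_Px = −rω sinθ − a·ω_rod·sinφ = -0.17036 m/s;  V_Py = rω cosθ + a·ω_rod·cosφ = -0.037042 m/s.
|V_P| = √(V_Px² + V_Py²) = 0.17434 m/s.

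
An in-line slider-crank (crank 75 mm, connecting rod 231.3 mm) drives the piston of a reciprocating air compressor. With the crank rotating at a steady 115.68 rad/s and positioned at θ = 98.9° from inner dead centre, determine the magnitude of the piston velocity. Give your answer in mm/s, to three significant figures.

8120

ω = 115.7 rad/s
For an in-line slider-crank, x = r cosθ + √(L² − r² sin²θ), so v = −rω sinθ·[1 + r cosθ/√(L² − r² sin²θ)].
With r = 0.075 m, L = 0.2313 m, θ = 98.9°: √(L² − r² sin²θ) = 0.21911 m.
v = −0.075·115.7·0.98796·[1 + 0.075·-0.15471/0.21911] = -8.1176 m/s.
|v| = 8.1176 m/s = 8117.6 mm/s.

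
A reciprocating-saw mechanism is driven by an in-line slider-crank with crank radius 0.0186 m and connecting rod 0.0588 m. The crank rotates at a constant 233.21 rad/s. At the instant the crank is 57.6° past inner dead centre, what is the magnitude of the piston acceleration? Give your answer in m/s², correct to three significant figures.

408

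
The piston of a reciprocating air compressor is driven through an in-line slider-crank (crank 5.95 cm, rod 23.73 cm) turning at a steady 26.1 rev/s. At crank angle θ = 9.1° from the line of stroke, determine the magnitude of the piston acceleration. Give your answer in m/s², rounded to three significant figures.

1960

ω = 2π·26.1 = 164 rad/s
x(θ) = r cosθ + √(L² − r² sin²θ); with ω constant, a = ω²·d²x/dθ².
d²x/dθ² = −r cosθ − r²(cos2θ)/√u − r⁴ sin²2θ/(4u^{3/2}),  u = L² − r² sin²θ = 0.0562227 m².
Substituting r = 0.0595 m, L = 0.2373 m, θ = 9.1°: d²x/dθ² = -0.072958 m.
a = ω²·d²x/dθ² = (164)²·(-0.072958) = -1962.1 m/s²;  |a| = 1962.1 m/s².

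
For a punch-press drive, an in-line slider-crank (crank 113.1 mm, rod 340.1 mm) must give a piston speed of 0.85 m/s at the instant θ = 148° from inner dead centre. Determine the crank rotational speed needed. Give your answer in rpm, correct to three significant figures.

190

For an in-line slider-crank, |v_piston| = rω|sinθ|·[1 + r cosθ/√(L² − r² sin²θ)].
With r = 0.1131 m, L = 0.3401 m, θ = 148°: the bracketed kinematic factor |dx/dθ| = 0.042763 m.
ω = v/|dx/dθ| = 0.85/0.042763 = 19.877 rad/s.
N = 60ω/(2π) = 189.81 rpm.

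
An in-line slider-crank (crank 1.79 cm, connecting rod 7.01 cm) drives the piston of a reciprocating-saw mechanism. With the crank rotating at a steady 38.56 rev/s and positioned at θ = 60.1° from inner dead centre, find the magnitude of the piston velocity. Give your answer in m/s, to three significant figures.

ω = 2π·38.6 = 242.3 rad/s
For an in-line slider-crank, x = r cosθ + √(L² − r² sin²θ), so v = −rω sinθ·[1 + r cosθ/√(L² − r² sin²θ)].
With r = 0.0179 m, L = 0.0701 m, θ = 60.1°: √(L² − r² sin²θ) = 0.068361 m.
v = −0.0179·242.3·0.86690·[1 + 0.0179·0.49849/0.068361] = -4.2503 m/s.
|v| = 4.2503 m/s.

4.25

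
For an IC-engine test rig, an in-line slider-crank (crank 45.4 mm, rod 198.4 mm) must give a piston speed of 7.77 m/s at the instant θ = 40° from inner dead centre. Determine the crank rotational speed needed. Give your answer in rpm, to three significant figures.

2160

For an in-line slider-crank, |v_piston| = rω|sinθ|·[1 + r cosθ/√(L² − r² sin²θ)].
With r = 0.0454 m, L = 0.1984 m, θ = 40°: the bracketed kinematic factor |dx/dθ| = 0.034354 m.
ω = v/|dx/dθ| = 7.77/0.034354 = 226.17 rad/s.
N = 60ω/(2π) = 2159.8 rpm.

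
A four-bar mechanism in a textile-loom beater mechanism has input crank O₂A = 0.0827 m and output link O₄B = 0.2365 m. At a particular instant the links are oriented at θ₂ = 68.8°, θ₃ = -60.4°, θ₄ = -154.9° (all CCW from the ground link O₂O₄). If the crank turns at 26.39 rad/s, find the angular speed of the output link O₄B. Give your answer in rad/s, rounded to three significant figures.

7.17

ω₂ = 26.39 rad/s
Differentiating the loop-closure r₂e^{iθ₂}+r₃e^{iθ₃}=r₁+r₄e^{iθ₄} gives r₂ω₂e^{iθ₂}+r₃ω₃e^{iθ₃}=r₄ω₄e^{iθ₄}.
Eliminating the other unknown: ω₄ = r₂ω₂ sin(θ₂−θ₃) / [r₄ sin(θ₄−θ₃)].
Numerator sine = +0.77494; denominator sine = -0.99692.
Result = 0.0827·26.39·(+0.77494) / (0.2365·(-0.99692)) = -7.1734 rad/s; magnitude 7.1734 rad/s.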